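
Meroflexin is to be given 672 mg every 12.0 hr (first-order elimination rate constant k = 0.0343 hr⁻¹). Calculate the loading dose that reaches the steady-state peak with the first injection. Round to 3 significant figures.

Accumulation ratio R = 1 / (1 − e^(−kτ)) = 1 / (1 − e^(−0.03430×12.0)) = 1 / (1 − 0.6626) = 2.964
Loading dose = maintenance dose × R = 672 × 2.964 ≈ 1990 mg

1990 mg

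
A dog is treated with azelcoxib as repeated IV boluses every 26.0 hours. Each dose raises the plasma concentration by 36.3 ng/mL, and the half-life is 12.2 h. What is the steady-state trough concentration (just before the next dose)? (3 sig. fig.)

k = ln 2 / 12.2 = 0.05682 h⁻¹
Fraction remaining after one interval: e^(−kτ) = e^(−0.05682 × 26.0) = 0.2283
R = 1 / (1 − 0.2283) = 1.296
Css,max = 36.3 × 1.296 = 47.04 ng/mL
Css,min = Css,max × e^(−kτ) = 47.04 × 0.2283 ≈ 10.7 ng/mL

10.7 ng/mL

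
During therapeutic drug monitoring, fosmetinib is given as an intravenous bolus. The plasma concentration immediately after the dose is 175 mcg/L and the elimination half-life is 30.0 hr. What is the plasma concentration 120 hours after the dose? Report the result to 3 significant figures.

k = ln 2 / 30.0 = 0.02310 hr⁻¹
C(t) = C₀ e^(−kt) = 175 × e^(−0.02310 × 120) = 175 × e^(−2.773) = 175 × 0.06250 ≈ 10.9 mcg/L

10.9 mcg/L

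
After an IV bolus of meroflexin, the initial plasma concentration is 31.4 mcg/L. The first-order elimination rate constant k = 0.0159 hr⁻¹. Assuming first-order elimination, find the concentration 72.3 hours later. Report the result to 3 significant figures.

C(t) = C₀ e^(−kt) = 31.4 × e^(−0.01590 × 72.3) = 31.4 × e^(−1.150) = 31.4 × 0.3168 ≈ 9.95 mcg/L

9.95 mcg/L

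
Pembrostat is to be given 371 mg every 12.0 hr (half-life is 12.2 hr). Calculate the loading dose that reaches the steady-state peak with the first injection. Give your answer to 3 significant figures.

k = ln 2 / 12.2 = 0.05682 hr⁻¹
Accumulation ratio R = 1 / (1 − e^(−kτ)) = 1 / (1 − e^(−0.05682×12.0)) = 1 / (1 − 0.5057) = 2.023
Loading dose = maintenance dose × R = 371 × 2.023 ≈ 751 mg

751 mg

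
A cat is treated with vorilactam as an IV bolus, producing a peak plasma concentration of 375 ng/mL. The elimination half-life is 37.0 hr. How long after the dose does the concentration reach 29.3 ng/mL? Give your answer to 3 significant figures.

136 hours

k = ln 2 / 37.0 = 0.01873 hr⁻¹
C(t) = C₀ e^(−kt)  ⇒  t = ln(C₀/C) / k
t = ln(375/29.3) / 0.01873 = 2.549 / 0.01873 ≈ 136 hours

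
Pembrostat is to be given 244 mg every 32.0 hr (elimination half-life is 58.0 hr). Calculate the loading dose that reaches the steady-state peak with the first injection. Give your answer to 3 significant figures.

768 mg

k = ln 2 / 58.0 = 0.01195 hr⁻¹
Accumulation ratio R = 1 / (1 − e^(−kτ)) = 1 / (1 − e^(−0.01195×32.0)) = 1 / (1 − 0.6822) = 3.147
Loading dose = maintenance dose × R = 244 × 3.147 ≈ 768 mg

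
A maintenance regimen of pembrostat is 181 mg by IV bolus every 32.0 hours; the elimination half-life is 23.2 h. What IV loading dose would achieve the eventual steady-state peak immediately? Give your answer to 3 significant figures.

k = ln 2 / 23.2 = 0.02988 h⁻¹
Accumulation ratio R = 1 / (1 − e^(−kτ)) = 1 / (1 − e^(−0.02988×32.0)) = 1 / (1 − 0.3844) = 1.624
Loading dose = maintenance dose × R = 181 × 1.624 ≈ 294 mg

294 mg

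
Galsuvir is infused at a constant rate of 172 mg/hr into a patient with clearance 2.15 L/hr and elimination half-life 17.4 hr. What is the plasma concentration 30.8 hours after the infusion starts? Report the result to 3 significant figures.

Css = rate / CL = 172 / 2.15 = 80.00 µg/mL
k = ln 2 / 17.4 = 0.03984 hr⁻¹
C(t) = Css (1 − e^(−kt)) = 80.00 × (1 − e^(−1.227)) = 80.00 × 0.7068 ≈ 56.5 µg/mL

56.5 µg/mL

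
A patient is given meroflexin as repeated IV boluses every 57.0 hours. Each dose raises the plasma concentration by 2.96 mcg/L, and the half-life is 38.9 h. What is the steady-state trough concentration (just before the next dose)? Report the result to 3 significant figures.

1.68 mcg/L

k = ln 2 / 38.9 = 0.01782 h⁻¹
Fraction remaining after one interval: e^(−kτ) = e^(−0.01782 × 57.0) = 0.3622
R = 1 / (1 − 0.3622) = 1.568
Css,max = 2.96 × 1.568 = 4.641 mcg/L
Css,min = Css,max × e^(−kτ) = 4.641 × 0.3622 ≈ 1.68 mcg/L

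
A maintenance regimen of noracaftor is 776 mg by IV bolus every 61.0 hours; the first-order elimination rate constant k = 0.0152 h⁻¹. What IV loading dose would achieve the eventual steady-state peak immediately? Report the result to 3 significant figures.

Accumulation ratio R = 1 / (1 − e^(−kτ)) = 1 / (1 − e^(−0.01520×61.0)) = 1 / (1 − 0.3957) = 1.655
Loading dose = maintenance dose × R = 776 × 1.655 ≈ 1280 mg

1280 mg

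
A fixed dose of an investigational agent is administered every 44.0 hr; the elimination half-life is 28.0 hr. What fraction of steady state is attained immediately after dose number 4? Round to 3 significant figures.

0.987

k = ln 2 / 28.0 = 0.02476 hr⁻¹
f_n = 1 − e^(−nkτ) = 1 − e^(−4 × 0.02476 × 44.0) = 1 − e^(−4.357) = 1 − 0.01282 ≈ 0.987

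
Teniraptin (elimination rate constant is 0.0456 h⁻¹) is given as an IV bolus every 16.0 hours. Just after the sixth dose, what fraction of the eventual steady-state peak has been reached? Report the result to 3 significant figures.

0.987

f_n = 1 − e^(−nkτ) = 1 − e^(−6 × 0.04560 × 16.0) = 1 − e^(−4.378) = 1 − 0.01256 ≈ 0.987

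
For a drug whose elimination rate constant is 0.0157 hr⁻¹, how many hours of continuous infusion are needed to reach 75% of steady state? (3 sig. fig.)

88.3 hours

f = 1 − e^(−kt)  ⇒  t = −ln(1 − f) / k
t = −ln(1 − 0.75) / 0.01570 = 1.386 / 0.01570 ≈ 88.3 hours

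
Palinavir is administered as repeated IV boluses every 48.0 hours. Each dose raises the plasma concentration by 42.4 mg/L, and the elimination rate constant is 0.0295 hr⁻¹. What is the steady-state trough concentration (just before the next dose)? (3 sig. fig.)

Fraction remaining after one interval: e^(−kτ) = e^(−0.02950 × 48.0) = 0.2427
R = 1 / (1 − 0.2427) = 1.320
Css,max = 42.4 × 1.320 = 55.99 mg/L
Css,min = Css,max × e^(−kτ) = 55.99 × 0.2427 ≈ 13.6 mg/L

13.6 mg/L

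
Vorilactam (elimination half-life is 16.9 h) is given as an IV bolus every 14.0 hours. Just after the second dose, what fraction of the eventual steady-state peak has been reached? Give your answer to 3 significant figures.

k = ln 2 / 16.9 = 0.04101 h⁻¹
f_n = 1 − e^(−nkτ) = 1 − e^(−2 × 0.04101 × 14.0) = 1 − e^(−1.148) = 1 − 0.3171 ≈ 0.683

0.683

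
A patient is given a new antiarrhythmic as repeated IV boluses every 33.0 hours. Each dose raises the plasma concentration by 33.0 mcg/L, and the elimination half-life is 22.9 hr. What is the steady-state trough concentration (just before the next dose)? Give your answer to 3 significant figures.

19.2 mcg/L

k = ln 2 / 22.9 = 0.03027 hr⁻¹
Fraction remaining after one interval: e^(−kτ) = e^(−0.03027 × 33.0) = 0.3683
R = 1 / (1 − 0.3683) = 1.583
Css,max = 33.0 × 1.583 = 52.24 mcg/L
Css,min = Css,max × e^(−kτ) = 52.24 × 0.3683 ≈ 19.2 mcg/L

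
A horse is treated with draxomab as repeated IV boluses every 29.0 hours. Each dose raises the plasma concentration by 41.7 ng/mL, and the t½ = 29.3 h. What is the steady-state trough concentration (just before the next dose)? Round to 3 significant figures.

42.3 ng/mL

k = ln 2 / 29.3 = 0.02366 h⁻¹
Fraction remaining after one interval: e^(−kτ) = e^(−0.02366 × 29.0) = 0.5036
R = 1 / (1 − 0.5036) = 2.014
Css,max = 41.7 × 2.014 = 84.00 ng/mL
Css,min = Css,max × e^(−kτ) = 84.00 × 0.5036 ≈ 42.3 ng/mL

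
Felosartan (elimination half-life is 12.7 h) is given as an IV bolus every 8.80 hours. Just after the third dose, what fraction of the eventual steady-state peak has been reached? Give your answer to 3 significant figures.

k = ln 2 / 12.7 = 0.05458 h⁻¹
f_n = 1 − e^(−nkτ) = 1 − e^(−3 × 0.05458 × 8.80) = 1 − e^(−1.441) = 1 − 0.2367 ≈ 0.763

0.763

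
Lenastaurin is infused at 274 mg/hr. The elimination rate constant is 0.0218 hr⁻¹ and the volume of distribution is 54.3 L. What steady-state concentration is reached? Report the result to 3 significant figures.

231 µg/mL

CL = k · V = 0.0218 × 54.3 = 1.184 L/hr
Css = rate / CL = 274 / 1.184 ≈ 231 µg/mL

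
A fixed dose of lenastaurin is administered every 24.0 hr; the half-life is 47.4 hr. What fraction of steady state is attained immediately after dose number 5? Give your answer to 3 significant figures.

k = ln 2 / 47.4 = 0.01462 hr⁻¹
f_n = 1 − e^(−nkτ) = 1 − e^(−5 × 0.01462 × 24.0) = 1 − e^(−1.755) = 1 − 0.1729 ≈ 0.827

0.827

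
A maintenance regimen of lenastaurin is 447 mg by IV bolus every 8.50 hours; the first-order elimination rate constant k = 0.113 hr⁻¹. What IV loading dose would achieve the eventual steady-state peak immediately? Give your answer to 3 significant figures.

724 mg

Accumulation ratio R = 1 / (1 − e^(−kτ)) = 1 / (1 − e^(−0.1130×8.50)) = 1 / (1 − 0.3827) = 1.620
Loading dose = maintenance dose × R = 447 × 1.620 ≈ 724 mg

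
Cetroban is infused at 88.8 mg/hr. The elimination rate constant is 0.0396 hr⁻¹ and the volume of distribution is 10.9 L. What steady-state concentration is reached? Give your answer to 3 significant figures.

CL = k · V = 0.0396 × 10.9 = 0.4316 L/hr
Css = rate / CL = 88.8 / 0.4316 ≈ 206 µg/mL

206 µg/mL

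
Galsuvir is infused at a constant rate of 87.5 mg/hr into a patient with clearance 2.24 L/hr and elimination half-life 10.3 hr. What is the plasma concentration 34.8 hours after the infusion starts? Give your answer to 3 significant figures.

Css = rate / CL = 87.5 / 2.24 = 39.06 µg/mL
k = ln 2 / 10.3 = 0.06730 hr⁻¹
C(t) = Css (1 − e^(−kt)) = 39.06 × (1 − e^(−2.342)) = 39.06 × 0.9039 ≈ 35.3 µg/mL

35.3 µg/mL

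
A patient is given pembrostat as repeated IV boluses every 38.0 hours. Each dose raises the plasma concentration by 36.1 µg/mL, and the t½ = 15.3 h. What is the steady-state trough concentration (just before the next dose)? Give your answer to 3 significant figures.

k = ln 2 / 15.3 = 0.04530 h⁻¹
Fraction remaining after one interval: e^(−kτ) = e^(−0.04530 × 38.0) = 0.1788
R = 1 / (1 − 0.1788) = 1.218
Css,max = 36.1 × 1.218 = 43.96 µg/mL
Css,min = Css,max × e^(−kτ) = 43.96 × 0.1788 ≈ 7.86 µg/mL

7.86 µg/mL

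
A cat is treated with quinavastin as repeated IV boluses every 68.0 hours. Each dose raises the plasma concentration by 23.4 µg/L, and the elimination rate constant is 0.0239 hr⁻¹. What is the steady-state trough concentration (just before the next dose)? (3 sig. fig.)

Fraction remaining after one interval: e^(−kτ) = e^(−0.02390 × 68.0) = 0.1969
R = 1 / (1 − 0.1969) = 1.245
Css,max = 23.4 × 1.245 = 29.14 µg/L
Css,min = Css,max × e^(−kτ) = 29.14 × 0.1969 ≈ 5.74 µg/L

5.74 µg/L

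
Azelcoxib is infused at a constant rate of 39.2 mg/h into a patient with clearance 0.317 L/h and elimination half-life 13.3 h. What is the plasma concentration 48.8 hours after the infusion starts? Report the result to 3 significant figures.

114 µg/mL

Css = rate / CL = 39.2 / 0.317 = 123.7 µg/mL
k = ln 2 / 13.3 = 0.05212 h⁻¹
C(t) = Css (1 − e^(−kt)) = 123.7 × (1 − e^(−2.543)) = 123.7 × 0.9214 ≈ 114 µg/mL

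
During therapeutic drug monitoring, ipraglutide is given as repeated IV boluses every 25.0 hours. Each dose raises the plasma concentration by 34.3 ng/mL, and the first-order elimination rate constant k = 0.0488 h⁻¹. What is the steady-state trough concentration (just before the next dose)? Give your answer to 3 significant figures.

Fraction remaining after one interval: e^(−kτ) = e^(−0.04880 × 25.0) = 0.2952
R = 1 / (1 − 0.2952) = 1.419
Css,max = 34.3 × 1.419 = 48.67 ng/mL
Css,min = Css,max × e^(−kτ) = 48.67 × 0.2952 ≈ 14.4 ng/mL

14.4 ng/mL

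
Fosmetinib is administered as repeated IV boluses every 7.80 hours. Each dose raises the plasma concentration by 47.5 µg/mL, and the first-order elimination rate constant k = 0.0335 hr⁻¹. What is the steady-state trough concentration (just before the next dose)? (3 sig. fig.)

Fraction remaining after one interval: e^(−kτ) = e^(−0.03350 × 7.80) = 0.7700
R = 1 / (1 − 0.7700) = 4.349
Css,max = 47.5 × 4.349 = 206.6 µg/mL
Css,min = Css,max × e^(−kτ) = 206.6 × 0.7700 ≈ 159 µg/mL

159 µg/mL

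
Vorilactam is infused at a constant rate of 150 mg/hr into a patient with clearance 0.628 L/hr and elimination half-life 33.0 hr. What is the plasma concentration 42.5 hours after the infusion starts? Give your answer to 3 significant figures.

Css = rate / CL = 150 / 0.628 = 238.9 mg/L
k = ln 2 / 33.0 = 0.02100 hr⁻¹
C(t) = Css (1 − e^(−kt)) = 238.9 × (1 − e^(−0.8927)) = 238.9 × 0.5904 ≈ 141 mg/L

141 mg/L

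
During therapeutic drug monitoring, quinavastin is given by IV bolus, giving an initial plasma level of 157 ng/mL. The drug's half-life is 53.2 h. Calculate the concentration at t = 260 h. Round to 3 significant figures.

k = ln 2 / 53.2 = 0.01303 h⁻¹
C(t) = C₀ e^(−kt) = 157 × e^(−0.01303 × 260) = 157 × e^(−3.388) = 157 × 0.03379 ≈ 5.31 ng/mL

5.31 ng/mL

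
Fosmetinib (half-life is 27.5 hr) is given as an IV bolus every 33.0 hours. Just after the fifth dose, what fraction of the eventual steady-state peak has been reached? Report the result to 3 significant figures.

0.984

k = ln 2 / 27.5 = 0.02521 hr⁻¹
f_n = 1 − e^(−nkτ) = 1 − e^(−5 × 0.02521 × 33.0) = 1 − e^(−4.159) = 1 − 0.01562 ≈ 0.984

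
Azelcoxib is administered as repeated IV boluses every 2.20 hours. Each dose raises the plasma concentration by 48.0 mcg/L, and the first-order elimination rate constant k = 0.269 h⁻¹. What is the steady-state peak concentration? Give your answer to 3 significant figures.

Fraction remaining after one interval: e^(−kτ) = e^(−0.2690 × 2.20) = 0.5533
R = 1 / (1 − 0.5533) = 2.239
Css,max = 48.0 × 2.239 ≈ 107 mcg/L

107 mcg/L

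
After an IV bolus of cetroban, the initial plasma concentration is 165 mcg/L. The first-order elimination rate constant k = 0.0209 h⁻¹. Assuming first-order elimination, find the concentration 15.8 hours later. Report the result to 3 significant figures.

C(t) = C₀ e^(−kt) = 165 × e^(−0.02090 × 15.8) = 165 × e^(−0.3302) = 165 × 0.7188 ≈ 119 mcg/L

119 mcg/L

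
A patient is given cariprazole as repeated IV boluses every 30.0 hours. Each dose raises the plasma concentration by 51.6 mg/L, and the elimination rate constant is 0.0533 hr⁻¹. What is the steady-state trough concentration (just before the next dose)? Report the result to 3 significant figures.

13.1 mg/L

Fraction remaining after one interval: e^(−kτ) = e^(−0.05330 × 30.0) = 0.2021
R = 1 / (1 − 0.2021) = 1.253
Css,max = 51.6 × 1.253 = 64.67 mg/L
Css,min = Css,max × e^(−kτ) = 64.67 × 0.2021 ≈ 13.1 mg/L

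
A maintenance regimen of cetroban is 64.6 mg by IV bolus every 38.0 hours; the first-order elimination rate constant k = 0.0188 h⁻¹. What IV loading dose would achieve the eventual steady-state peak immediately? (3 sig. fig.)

127 mg

Accumulation ratio R = 1 / (1 − e^(−kτ)) = 1 / (1 − e^(−0.01880×38.0)) = 1 / (1 − 0.4895) = 1.959
Loading dose = maintenance dose × R = 64.6 × 1.959 ≈ 127 mg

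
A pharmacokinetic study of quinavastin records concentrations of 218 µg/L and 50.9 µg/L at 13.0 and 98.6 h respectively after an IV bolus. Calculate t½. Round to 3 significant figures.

40.8 hours

k = ln(C₁/C₂) / (t₂ − t₁) = ln(218/50.9) / (98.6 − 13.0)
  = 1.455 / 85.60 = 0.01699 h⁻¹
t½ = ln 2 / k = ln 2 / 0.01699 ≈ 40.8 hours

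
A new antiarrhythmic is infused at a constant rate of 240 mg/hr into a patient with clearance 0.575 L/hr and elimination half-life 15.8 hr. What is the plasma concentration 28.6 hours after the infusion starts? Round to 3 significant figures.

Css = rate / CL = 240 / 0.575 = 417.4 µg/mL
k = ln 2 / 15.8 = 0.04387 hr⁻¹
C(t) = Css (1 − e^(−kt)) = 417.4 × (1 − e^(−1.255)) = 417.4 × 0.7148 ≈ 298 µg/mL

298 µg/mL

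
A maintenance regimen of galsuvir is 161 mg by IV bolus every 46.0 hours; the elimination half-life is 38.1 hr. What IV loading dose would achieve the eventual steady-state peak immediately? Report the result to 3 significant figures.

284 mg

k = ln 2 / 38.1 = 0.01819 hr⁻¹
Accumulation ratio R = 1 / (1 − e^(−kτ)) = 1 / (1 − e^(−0.01819×46.0)) = 1 / (1 − 0.4331) = 1.764
Loading dose = maintenance dose × R = 161 × 1.764 ≈ 284 mg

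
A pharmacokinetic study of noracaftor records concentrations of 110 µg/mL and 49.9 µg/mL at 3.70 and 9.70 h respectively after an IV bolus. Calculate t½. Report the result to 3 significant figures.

k = ln(C₁/C₂) / (t₂ − t₁) = ln(110/49.9) / (9.70 − 3.70)
  = 0.7905 / 6.000 = 0.1317 h⁻¹
t½ = ln 2 / k = ln 2 / 0.1317 ≈ 5.26 hours

5.26 hours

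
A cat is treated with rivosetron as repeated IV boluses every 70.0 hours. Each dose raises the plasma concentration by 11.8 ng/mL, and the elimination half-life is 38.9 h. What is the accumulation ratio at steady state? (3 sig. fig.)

1.40

k = ln 2 / 38.9 = 0.01782 h⁻¹
Fraction remaining after one interval: e^(−kτ) = e^(−0.01782 × 70.0) = 0.2873
R = 1 / (1 − 0.2873) = 1 / 0.7127 ≈ 1.40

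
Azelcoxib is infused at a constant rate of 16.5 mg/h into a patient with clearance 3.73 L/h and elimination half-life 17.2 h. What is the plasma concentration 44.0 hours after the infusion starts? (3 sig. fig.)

Css = rate / CL = 16.5 / 3.73 = 4.424 mg/L
k = ln 2 / 17.2 = 0.04030 h⁻¹
C(t) = Css (1 − e^(−kt)) = 4.424 × (1 − e^(−1.773)) = 4.424 × 0.8302 ≈ 3.67 mg/L

3.67 mg/L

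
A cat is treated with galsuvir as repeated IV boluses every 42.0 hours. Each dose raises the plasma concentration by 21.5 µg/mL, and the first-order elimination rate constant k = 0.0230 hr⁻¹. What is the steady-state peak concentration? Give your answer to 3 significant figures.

Fraction remaining after one interval: e^(−kτ) = e^(−0.02300 × 42.0) = 0.3806
R = 1 / (1 − 0.3806) = 1.614
Css,max = 21.5 × 1.614 ≈ 34.7 µg/mL

34.7 µg/mL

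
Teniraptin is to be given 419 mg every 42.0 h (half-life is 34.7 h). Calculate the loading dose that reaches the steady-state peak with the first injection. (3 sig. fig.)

k = ln 2 / 34.7 = 0.01998 h⁻¹
Accumulation ratio R = 1 / (1 − e^(−kτ)) = 1 / (1 − e^(−0.01998×42.0)) = 1 / (1 − 0.4322) = 1.761
Loading dose = maintenance dose × R = 419 × 1.761 ≈ 738 mg

738 mg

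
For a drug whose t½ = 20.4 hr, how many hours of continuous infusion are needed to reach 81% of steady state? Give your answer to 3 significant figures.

48.9 hours

k = ln 2 / 20.4 = 0.03398 hr⁻¹
f = 1 − e^(−kt)  ⇒  t = −ln(1 − f) / k
t = −ln(1 − 0.81) / 0.03398 = 1.661 / 0.03398 ≈ 48.9 hours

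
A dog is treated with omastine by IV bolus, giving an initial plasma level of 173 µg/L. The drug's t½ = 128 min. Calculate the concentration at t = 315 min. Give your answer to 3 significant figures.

31.4 µg/L

k = ln 2 / 128 = 0.005415 min⁻¹
C(t) = C₀ e^(−kt) = 173 × e^(−0.005415 × 315) = 173 × e^(−1.706) = 173 × 0.1816 ≈ 31.4 µg/L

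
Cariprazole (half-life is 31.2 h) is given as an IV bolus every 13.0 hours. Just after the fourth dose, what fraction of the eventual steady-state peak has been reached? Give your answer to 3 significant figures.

0.685

k = ln 2 / 31.2 = 0.02222 h⁻¹
f_n = 1 − e^(−nkτ) = 1 − e^(−4 × 0.02222 × 13.0) = 1 − e^(−1.155) = 1 − 0.3150 ≈ 0.685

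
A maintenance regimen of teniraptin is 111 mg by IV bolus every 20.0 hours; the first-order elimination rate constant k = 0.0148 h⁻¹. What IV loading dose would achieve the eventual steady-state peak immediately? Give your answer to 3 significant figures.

Accumulation ratio R = 1 / (1 − e^(−kτ)) = 1 / (1 − e^(−0.01480×20.0)) = 1 / (1 − 0.7438) = 3.903
Loading dose = maintenance dose × R = 111 × 3.903 ≈ 433 mg

433 mg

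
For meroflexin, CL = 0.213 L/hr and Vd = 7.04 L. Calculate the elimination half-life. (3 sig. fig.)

k = CL / V = 0.213 / 7.04 = 0.03026 hr⁻¹
t½ = ln 2 / k = ln 2 / 0.03026 ≈ 22.9 hours

22.9 hours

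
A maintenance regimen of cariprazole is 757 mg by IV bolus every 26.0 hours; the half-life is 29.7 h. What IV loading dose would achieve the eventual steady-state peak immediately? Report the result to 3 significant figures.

1660 mg

k = ln 2 / 29.7 = 0.02334 h⁻¹
Accumulation ratio R = 1 / (1 − e^(−kτ)) = 1 / (1 − e^(−0.02334×26.0)) = 1 / (1 − 0.5451) = 2.198
Loading dose = maintenance dose × R = 757 × 2.198 ≈ 1660 mg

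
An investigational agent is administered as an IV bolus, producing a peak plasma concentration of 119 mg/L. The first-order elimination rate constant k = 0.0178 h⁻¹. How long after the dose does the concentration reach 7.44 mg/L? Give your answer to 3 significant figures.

C(t) = C₀ e^(−kt)  ⇒  t = ln(C₀/C) / k
t = ln(119/7.44) / 0.01780 = 2.772 / 0.01780 ≈ 156 hours

156 hours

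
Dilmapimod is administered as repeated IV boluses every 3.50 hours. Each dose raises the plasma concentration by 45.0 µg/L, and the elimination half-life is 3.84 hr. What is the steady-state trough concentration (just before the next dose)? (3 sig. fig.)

51.1 µg/L

k = ln 2 / 3.84 = 0.1805 hr⁻¹
Fraction remaining after one interval: e^(−kτ) = e^(−0.1805 × 3.50) = 0.5316
R = 1 / (1 − 0.5316) = 2.135
Css,max = 45.0 × 2.135 = 96.08 µg/L
Css,min = Css,max × e^(−kτ) = 96.08 × 0.5316 ≈ 51.1 µg/L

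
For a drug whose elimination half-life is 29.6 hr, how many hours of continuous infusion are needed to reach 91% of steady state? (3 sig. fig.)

103 hours

k = ln 2 / 29.6 = 0.02342 hr⁻¹
f = 1 − e^(−kt)  ⇒  t = −ln(1 − f) / k
t = −ln(1 − 0.91) / 0.02342 = 2.408 / 0.02342 ≈ 103 hours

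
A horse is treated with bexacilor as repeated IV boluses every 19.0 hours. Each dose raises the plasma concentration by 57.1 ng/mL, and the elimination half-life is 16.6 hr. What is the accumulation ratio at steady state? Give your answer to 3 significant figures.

1.83

k = ln 2 / 16.6 = 0.04176 hr⁻¹
Fraction remaining after one interval: e^(−kτ) = e^(−0.04176 × 19.0) = 0.4523
R = 1 / (1 − 0.4523) = 1 / 0.5477 ≈ 1.83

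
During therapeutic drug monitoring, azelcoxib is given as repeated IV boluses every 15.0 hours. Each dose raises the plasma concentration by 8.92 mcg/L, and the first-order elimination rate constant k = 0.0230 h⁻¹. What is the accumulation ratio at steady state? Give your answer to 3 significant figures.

3.43

Fraction remaining after one interval: e^(−kτ) = e^(−0.02300 × 15.0) = 0.7082
R = 1 / (1 − 0.7082) = 1 / 0.2918 ≈ 3.43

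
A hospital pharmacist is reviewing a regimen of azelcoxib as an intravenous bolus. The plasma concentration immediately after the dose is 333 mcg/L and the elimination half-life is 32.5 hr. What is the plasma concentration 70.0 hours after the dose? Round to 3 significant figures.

k = ln 2 / 32.5 = 0.02133 hr⁻¹
C(t) = C₀ e^(−kt) = 333 × e^(−0.02133 × 70.0) = 333 × e^(−1.493) = 333 × 0.2247 ≈ 74.8 mcg/L

74.8 mcg/L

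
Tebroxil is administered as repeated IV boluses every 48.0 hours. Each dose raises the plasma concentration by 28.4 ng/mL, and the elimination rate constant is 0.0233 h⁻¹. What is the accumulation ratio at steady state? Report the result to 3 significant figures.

1.49

Fraction remaining after one interval: e^(−kτ) = e^(−0.02330 × 48.0) = 0.3268
R = 1 / (1 − 0.3268) = 1 / 0.6732 ≈ 1.49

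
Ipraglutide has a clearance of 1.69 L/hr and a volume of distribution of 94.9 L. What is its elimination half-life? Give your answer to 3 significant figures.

38.9 hours

k = CL / V = 1.69 / 94.9 = 0.01781 hr⁻¹
t½ = ln 2 / k = ln 2 / 0.01781 ≈ 38.9 hours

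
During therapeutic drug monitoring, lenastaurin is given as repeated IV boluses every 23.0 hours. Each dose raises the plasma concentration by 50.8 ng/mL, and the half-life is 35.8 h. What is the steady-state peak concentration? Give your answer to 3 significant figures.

141 ng/mL

k = ln 2 / 35.8 = 0.01936 h⁻¹
Fraction remaining after one interval: e^(−kτ) = e^(−0.01936 × 23.0) = 0.6406
R = 1 / (1 − 0.6406) = 2.783
Css,max = 50.8 × 2.783 ≈ 141 ng/mL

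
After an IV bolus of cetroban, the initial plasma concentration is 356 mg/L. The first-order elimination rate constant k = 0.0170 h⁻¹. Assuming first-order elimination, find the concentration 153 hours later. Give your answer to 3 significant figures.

C(t) = C₀ e^(−kt) = 356 × e^(−0.01700 × 153) = 356 × e^(−2.601) = 356 × 0.07420 ≈ 26.4 mg/L

26.4 mg/L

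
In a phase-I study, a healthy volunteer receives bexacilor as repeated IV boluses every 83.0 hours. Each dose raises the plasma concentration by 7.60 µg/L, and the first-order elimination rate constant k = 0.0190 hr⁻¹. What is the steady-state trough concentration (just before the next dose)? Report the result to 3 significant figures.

Fraction remaining after one interval: e^(−kτ) = e^(−0.01900 × 83.0) = 0.2066
R = 1 / (1 − 0.2066) = 1.260
Css,max = 7.60 × 1.260 = 9.579 µg/L
Css,min = Css,max × e^(−kτ) = 9.579 × 0.2066 ≈ 1.98 µg/L

1.98 µg/L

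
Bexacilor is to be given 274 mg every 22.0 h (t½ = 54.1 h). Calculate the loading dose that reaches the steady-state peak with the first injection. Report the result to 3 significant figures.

k = ln 2 / 54.1 = 0.01281 h⁻¹
Accumulation ratio R = 1 / (1 − e^(−kτ)) = 1 / (1 − e^(−0.01281×22.0)) = 1 / (1 − 0.7544) = 4.071
Loading dose = maintenance dose × R = 274 × 4.071 ≈ 1120 mg

1120 mg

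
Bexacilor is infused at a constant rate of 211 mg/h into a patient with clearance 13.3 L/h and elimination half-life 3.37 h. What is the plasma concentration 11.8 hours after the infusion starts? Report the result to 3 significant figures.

Css = rate / CL = 211 / 13.3 = 15.86 mg/L
k = ln 2 / 3.37 = 0.2057 h⁻¹
C(t) = Css (1 − e^(−kt)) = 15.86 × (1 − e^(−2.427)) = 15.86 × 0.9117 ≈ 14.5 mg/L

14.5 mg/L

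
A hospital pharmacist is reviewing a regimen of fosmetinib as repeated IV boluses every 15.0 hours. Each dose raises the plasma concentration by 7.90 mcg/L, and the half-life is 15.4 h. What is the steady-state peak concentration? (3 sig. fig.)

16.1 mcg/L

k = ln 2 / 15.4 = 0.04501 h⁻¹
Fraction remaining after one interval: e^(−kτ) = e^(−0.04501 × 15.0) = 0.5091
R = 1 / (1 − 0.5091) = 2.037
Css,max = 7.90 × 2.037 ≈ 16.1 mcg/L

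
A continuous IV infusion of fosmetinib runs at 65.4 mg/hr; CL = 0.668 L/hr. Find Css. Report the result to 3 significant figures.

Css = infusion rate / CL = 65.4 / 0.668 ≈ 97.9 µg/mL

97.9 µg/mL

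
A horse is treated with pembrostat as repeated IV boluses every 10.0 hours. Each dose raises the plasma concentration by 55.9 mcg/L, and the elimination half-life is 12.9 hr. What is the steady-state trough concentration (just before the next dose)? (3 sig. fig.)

78.6 mcg/L

k = ln 2 / 12.9 = 0.05373 hr⁻¹
Fraction remaining after one interval: e^(−kτ) = e^(−0.05373 × 10.0) = 0.5843
R = 1 / (1 − 0.5843) = 2.406
Css,max = 55.9 × 2.406 = 134.5 mcg/L
Css,min = Css,max × e^(−kτ) = 134.5 × 0.5843 ≈ 78.6 mcg/L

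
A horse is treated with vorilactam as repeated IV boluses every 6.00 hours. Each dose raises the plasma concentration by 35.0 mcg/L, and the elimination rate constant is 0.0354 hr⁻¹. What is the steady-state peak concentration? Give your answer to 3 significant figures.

183 mcg/L

Fraction remaining after one interval: e^(−kτ) = e^(−0.03540 × 6.00) = 0.8086
R = 1 / (1 − 0.8086) = 5.226
Css,max = 35.0 × 5.226 ≈ 183 mcg/L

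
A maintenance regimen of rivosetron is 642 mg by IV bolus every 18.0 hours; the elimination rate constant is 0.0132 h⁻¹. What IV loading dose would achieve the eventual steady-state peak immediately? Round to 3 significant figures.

3040 mg

Accumulation ratio R = 1 / (1 − e^(−kτ)) = 1 / (1 − e^(−0.01320×18.0)) = 1 / (1 − 0.7885) = 4.729
Loading dose = maintenance dose × R = 642 × 4.729 ≈ 3040 mg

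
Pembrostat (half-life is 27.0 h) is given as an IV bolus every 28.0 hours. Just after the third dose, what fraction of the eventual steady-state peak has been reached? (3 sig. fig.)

0.884

k = ln 2 / 27.0 = 0.02567 h⁻¹
f_n = 1 − e^(−nkτ) = 1 − e^(−3 × 0.02567 × 28.0) = 1 − e^(−2.156) = 1 − 0.1157 ≈ 0.884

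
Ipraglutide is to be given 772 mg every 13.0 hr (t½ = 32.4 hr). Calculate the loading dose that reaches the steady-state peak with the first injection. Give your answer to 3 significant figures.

3180 mg

k = ln 2 / 32.4 = 0.02139 hr⁻¹
Accumulation ratio R = 1 / (1 − e^(−kτ)) = 1 / (1 − e^(−0.02139×13.0)) = 1 / (1 − 0.7572) = 4.119
Loading dose = maintenance dose × R = 772 × 4.119 ≈ 3180 mg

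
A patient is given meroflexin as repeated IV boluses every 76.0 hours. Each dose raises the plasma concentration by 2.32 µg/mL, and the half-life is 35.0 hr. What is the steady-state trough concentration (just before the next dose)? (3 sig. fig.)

k = ln 2 / 35.0 = 0.01980 hr⁻¹
Fraction remaining after one interval: e^(−kτ) = e^(−0.01980 × 76.0) = 0.2220
R = 1 / (1 − 0.2220) = 1.285
Css,max = 2.32 × 1.285 = 2.982 µg/mL
Css,min = Css,max × e^(−kτ) = 2.982 × 0.2220 ≈ 0.662 µg/mL

0.662 µg/mL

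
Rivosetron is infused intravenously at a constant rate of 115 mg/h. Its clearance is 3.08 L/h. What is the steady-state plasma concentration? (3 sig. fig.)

Css = infusion rate / CL = 115 / 3.08 ≈ 37.3 µg/mL

37.3 µg/mL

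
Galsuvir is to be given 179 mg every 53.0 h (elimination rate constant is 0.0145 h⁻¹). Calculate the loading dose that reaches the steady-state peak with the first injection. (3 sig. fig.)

334 mg

Accumulation ratio R = 1 / (1 − e^(−kτ)) = 1 / (1 − e^(−0.01450×53.0)) = 1 / (1 − 0.4637) = 1.865
Loading dose = maintenance dose × R = 179 × 1.865 ≈ 334 mg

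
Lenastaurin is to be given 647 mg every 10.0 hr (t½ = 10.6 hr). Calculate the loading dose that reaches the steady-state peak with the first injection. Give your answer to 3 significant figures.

k = ln 2 / 10.6 = 0.06539 hr⁻¹
Accumulation ratio R = 1 / (1 − e^(−kτ)) = 1 / (1 − e^(−0.06539×10.0)) = 1 / (1 − 0.5200) = 2.083
Loading dose = maintenance dose × R = 647 × 2.083 ≈ 1350 mg

1350 mg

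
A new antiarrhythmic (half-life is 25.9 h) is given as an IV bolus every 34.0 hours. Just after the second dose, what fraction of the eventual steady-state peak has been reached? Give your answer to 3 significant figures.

k = ln 2 / 25.9 = 0.02676 h⁻¹
f_n = 1 − e^(−nkτ) = 1 − e^(−2 × 0.02676 × 34.0) = 1 − e^(−1.820) = 1 − 0.1621 ≈ 0.838

0.838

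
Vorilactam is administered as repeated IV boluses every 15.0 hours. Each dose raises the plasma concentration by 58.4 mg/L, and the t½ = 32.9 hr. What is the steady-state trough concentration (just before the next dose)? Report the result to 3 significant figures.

157 mg/L

k = ln 2 / 32.9 = 0.02107 hr⁻¹
Fraction remaining after one interval: e^(−kτ) = e^(−0.02107 × 15.0) = 0.7290
R = 1 / (1 − 0.7290) = 3.691
Css,max = 58.4 × 3.691 = 215.5 mg/L
Css,min = Css,max × e^(−kτ) = 215.5 × 0.7290 ≈ 157 mg/L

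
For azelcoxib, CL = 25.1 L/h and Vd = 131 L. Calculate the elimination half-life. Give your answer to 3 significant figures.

k = CL / V = 25.1 / 131 = 0.1916 h⁻¹
t½ = ln 2 / k = ln 2 / 0.1916 ≈ 3.62 hours

3.62 hours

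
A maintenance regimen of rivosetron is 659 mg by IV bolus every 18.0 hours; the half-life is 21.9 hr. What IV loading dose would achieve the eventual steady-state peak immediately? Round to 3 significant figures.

1520 mg

k = ln 2 / 21.9 = 0.03165 hr⁻¹
Accumulation ratio R = 1 / (1 − e^(−kτ)) = 1 / (1 − e^(−0.03165×18.0)) = 1 / (1 − 0.5657) = 2.302
Loading dose = maintenance dose × R = 659 × 2.302 ≈ 1520 mg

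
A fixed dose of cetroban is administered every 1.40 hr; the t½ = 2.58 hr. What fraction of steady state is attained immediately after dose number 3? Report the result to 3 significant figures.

0.676

k = ln 2 / 2.58 = 0.2687 hr⁻¹
f_n = 1 − e^(−nkτ) = 1 − e^(−3 × 0.2687 × 1.40) = 1 − e^(−1.128) = 1 − 0.3236 ≈ 0.676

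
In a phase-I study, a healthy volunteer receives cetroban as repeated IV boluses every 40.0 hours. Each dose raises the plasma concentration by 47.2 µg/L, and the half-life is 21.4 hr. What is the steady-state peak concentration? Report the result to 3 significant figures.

65.0 µg/L

k = ln 2 / 21.4 = 0.03239 hr⁻¹
Fraction remaining after one interval: e^(−kτ) = e^(−0.03239 × 40.0) = 0.2737
R = 1 / (1 − 0.2737) = 1.377
Css,max = 47.2 × 1.377 ≈ 65.0 µg/L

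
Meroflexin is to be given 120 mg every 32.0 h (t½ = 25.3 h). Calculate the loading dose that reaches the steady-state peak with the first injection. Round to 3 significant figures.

k = ln 2 / 25.3 = 0.02740 h⁻¹
Accumulation ratio R = 1 / (1 − e^(−kτ)) = 1 / (1 − e^(−0.02740×32.0)) = 1 / (1 − 0.4162) = 1.713
Loading dose = maintenance dose × R = 120 × 1.713 ≈ 206 mg

206 mg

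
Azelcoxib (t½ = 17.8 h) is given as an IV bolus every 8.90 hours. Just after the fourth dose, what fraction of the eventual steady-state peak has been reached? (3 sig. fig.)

0.750

k = ln 2 / 17.8 = 0.03894 h⁻¹
f_n = 1 − e^(−nkτ) = 1 − e^(−4 × 0.03894 × 8.90) = 1 − e^(−1.386) = 1 − 0.2500 ≈ 0.750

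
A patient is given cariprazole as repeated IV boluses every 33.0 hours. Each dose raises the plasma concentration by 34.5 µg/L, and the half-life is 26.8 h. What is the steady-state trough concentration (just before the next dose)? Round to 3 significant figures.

25.6 µg/L

k = ln 2 / 26.8 = 0.02586 h⁻¹
Fraction remaining after one interval: e^(−kτ) = e^(−0.02586 × 33.0) = 0.4259
R = 1 / (1 − 0.4259) = 1.742
Css,max = 34.5 × 1.742 = 60.10 µg/L
Css,min = Css,max × e^(−kτ) = 60.10 × 0.4259 ≈ 25.6 µg/L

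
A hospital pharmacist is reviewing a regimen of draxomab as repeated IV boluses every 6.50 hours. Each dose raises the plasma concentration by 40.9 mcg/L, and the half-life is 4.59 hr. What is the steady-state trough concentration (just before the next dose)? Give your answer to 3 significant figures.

k = ln 2 / 4.59 = 0.1510 hr⁻¹
Fraction remaining after one interval: e^(−kτ) = e^(−0.1510 × 6.50) = 0.3747
R = 1 / (1 − 0.3747) = 1.599
Css,max = 40.9 × 1.599 = 65.41 mcg/L
Css,min = Css,max × e^(−kτ) = 65.41 × 0.3747 ≈ 24.5 mcg/L

24.5 mcg/L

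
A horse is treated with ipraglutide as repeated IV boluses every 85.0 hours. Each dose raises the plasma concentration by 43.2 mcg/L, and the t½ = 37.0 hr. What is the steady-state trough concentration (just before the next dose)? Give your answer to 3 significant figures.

11.0 mcg/L

k = ln 2 / 37.0 = 0.01873 hr⁻¹
Fraction remaining after one interval: e^(−kτ) = e^(−0.01873 × 85.0) = 0.2034
R = 1 / (1 − 0.2034) = 1.255
Css,max = 43.2 × 1.255 = 54.23 mcg/L
Css,min = Css,max × e^(−kτ) = 54.23 × 0.2034 ≈ 11.0 mcg/L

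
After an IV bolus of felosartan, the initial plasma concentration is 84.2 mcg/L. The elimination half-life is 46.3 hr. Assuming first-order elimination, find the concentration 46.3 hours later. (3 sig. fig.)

k = ln 2 / 46.3 = 0.01497 hr⁻¹
C(t) = C₀ e^(−kt) = 84.2 × e^(−0.01497 × 46.3) = 84.2 × e^(−0.6931) = 84.2 × 0.5000 ≈ 42.1 mcg/L

42.1 mcg/L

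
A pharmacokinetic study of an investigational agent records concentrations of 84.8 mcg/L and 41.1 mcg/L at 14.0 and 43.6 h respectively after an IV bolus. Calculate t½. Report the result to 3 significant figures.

k = ln(C₁/C₂) / (t₂ − t₁) = ln(84.8/41.1) / (43.6 − 14.0)
  = 0.7243 / 29.60 = 0.02447 h⁻¹
t½ = ln 2 / k = ln 2 / 0.02447 ≈ 28.3 hours

28.3 hours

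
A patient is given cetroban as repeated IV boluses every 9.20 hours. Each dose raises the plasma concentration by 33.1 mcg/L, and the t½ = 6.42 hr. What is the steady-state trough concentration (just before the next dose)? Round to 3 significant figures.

19.5 mcg/L

k = ln 2 / 6.42 = 0.1080 hr⁻¹
Fraction remaining after one interval: e^(−kτ) = e^(−0.1080 × 9.20) = 0.3704
R = 1 / (1 − 0.3704) = 1.588
Css,max = 33.1 × 1.588 = 52.57 mcg/L
Css,min = Css,max × e^(−kτ) = 52.57 × 0.3704 ≈ 19.5 mcg/L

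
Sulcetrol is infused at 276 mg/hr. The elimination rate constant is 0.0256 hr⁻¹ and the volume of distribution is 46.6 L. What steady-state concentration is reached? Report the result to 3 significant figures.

CL = k · V = 0.0256 × 46.6 = 1.193 L/hr
Css = rate / CL = 276 / 1.193 ≈ 231 mg/L

231 mg/L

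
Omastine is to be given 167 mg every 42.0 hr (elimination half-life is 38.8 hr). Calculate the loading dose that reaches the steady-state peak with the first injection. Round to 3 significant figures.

316 mg

k = ln 2 / 38.8 = 0.01786 hr⁻¹
Accumulation ratio R = 1 / (1 − e^(−kτ)) = 1 / (1 − e^(−0.01786×42.0)) = 1 / (1 − 0.4722) = 1.895
Loading dose = maintenance dose × R = 167 × 1.895 ≈ 316 mg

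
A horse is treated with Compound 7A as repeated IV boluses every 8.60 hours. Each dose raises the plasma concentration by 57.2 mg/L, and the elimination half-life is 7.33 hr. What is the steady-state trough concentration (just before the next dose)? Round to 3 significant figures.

45.6 mg/L

k = ln 2 / 7.33 = 0.09456 hr⁻¹
Fraction remaining after one interval: e^(−kτ) = e^(−0.09456 × 8.60) = 0.4434
R = 1 / (1 − 0.4434) = 1.797
Css,max = 57.2 × 1.797 = 102.8 mg/L
Css,min = Css,max × e^(−kτ) = 102.8 × 0.4434 ≈ 45.6 mg/L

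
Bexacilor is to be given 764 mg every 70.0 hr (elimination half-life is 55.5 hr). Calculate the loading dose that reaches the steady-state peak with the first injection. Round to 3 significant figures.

k = ln 2 / 55.5 = 0.01249 hr⁻¹
Accumulation ratio R = 1 / (1 − e^(−kτ)) = 1 / (1 − e^(−0.01249×70.0)) = 1 / (1 − 0.4172) = 1.716
Loading dose = maintenance dose × R = 764 × 1.716 ≈ 1310 mg

1310 mg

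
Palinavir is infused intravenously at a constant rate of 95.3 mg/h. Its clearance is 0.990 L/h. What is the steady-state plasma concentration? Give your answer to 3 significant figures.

96.3 µg/mL

Css = infusion rate / CL = 95.3 / 0.990 ≈ 96.3 µg/mL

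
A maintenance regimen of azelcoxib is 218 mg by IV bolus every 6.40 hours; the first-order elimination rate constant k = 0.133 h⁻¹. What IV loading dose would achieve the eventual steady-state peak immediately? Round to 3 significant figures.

Accumulation ratio R = 1 / (1 − e^(−kτ)) = 1 / (1 − e^(−0.1330×6.40)) = 1 / (1 − 0.4269) = 1.745
Loading dose = maintenance dose × R = 218 × 1.745 ≈ 380 mg

380 mg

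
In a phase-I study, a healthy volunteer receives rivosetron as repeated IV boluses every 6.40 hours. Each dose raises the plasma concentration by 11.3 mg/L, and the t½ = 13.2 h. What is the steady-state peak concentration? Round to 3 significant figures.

39.6 mg/L

k = ln 2 / 13.2 = 0.05251 h⁻¹
Fraction remaining after one interval: e^(−kτ) = e^(−0.05251 × 6.40) = 0.7146
R = 1 / (1 − 0.7146) = 3.504
Css,max = 11.3 × 3.504 ≈ 39.6 mg/L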